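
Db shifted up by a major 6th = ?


major 6th: 6 letter names, 9 semitones
Letter: D + 5 → B
Pitch: Db + 9 semitones, spelled as a B → Bb
= Bb


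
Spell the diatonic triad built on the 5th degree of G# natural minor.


Working:
G# natural minor scale: G# A# B C# D# E F#
Diatonic triad on degree 5 stacks scale notes 5, 7, 2: D# F# A#
D#→F# = 3 semitones; D#→A# = 7 semitones → minor triad
= D# F# A# (minor)


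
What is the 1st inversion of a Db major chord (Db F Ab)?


Let's work it out.
Root position: Db F Ab
1st inversion: move root up an octave
Bass note: F
Notes (bottom to top) = F Ab Db


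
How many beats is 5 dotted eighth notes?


Let's work it out.
Base eighth note = 1/2 beats
Dot 1 adds half the previous value: +1/4
One dotted eighth = 1/2 + 1/4 = 3/4
5 of them = 5 × 3/4 = 15/4
= 15/4 beats


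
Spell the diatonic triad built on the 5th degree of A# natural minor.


A# natural minor scale: A# B# C# D# E# F# G#
Diatonic triad on degree 5 stacks scale notes 5, 7, 2: E# G# B#
E#→G# = 3 semitones; E#→B# = 7 semitones → minor triad
= E# G# B# (minor)


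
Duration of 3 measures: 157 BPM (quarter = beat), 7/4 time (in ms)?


Let's work it out.
Quarter-note beat duration = 60000 / 157 ms
Beats per measure (7/4) = 7
One measure = 7 × 60000 / 157 = 420000 / 157 ms
3 measures = 3 × 420000 / 157 = 1260000 / 157
= 8025.5 ms


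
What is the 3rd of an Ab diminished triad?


Let's work it out.
Diminished triad = root + minor 3rd (3 semitones) + diminished 5th (6 semitones)
A triad on Ab stacks thirds, so the chord tones use letter names A-C-E
Root: Ab
Minor 3rd above Ab: Cb
Diminished 5th above Ab: Ebb
The 3rd = Cb


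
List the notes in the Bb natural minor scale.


Step by step:
Natural minor scale pattern: W-H-W-W-H-W-W (2-1-2-2-1-2-2 semitones)
Starting from Bb:
  Bb + 2 semitones → C
  C + 1 semitone → Db
  Db + 2 semitones → Eb
  Eb + 2 semitones → F
  F + 1 semitone → Gb
  Gb + 2 semitones → Ab
  Ab + 2 semitones → Bb
Scale = Bb C Db Eb F Gb Ab


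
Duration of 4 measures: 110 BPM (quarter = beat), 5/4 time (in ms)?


Step by step:
Quarter-note beat duration = 60000 / 110 ms
Beats per measure (5/4) = 5
One measure = 5 × 60000 / 110 = 300000 / 110 ms
4 measures = 4 × 300000 / 110 = 1200000 / 110
= 10909.1 ms


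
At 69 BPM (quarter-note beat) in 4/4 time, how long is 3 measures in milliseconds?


Solution.
Quarter-note beat duration = 60000 / 69 ms
Beats per measure (4/4) = 4
One measure = 4 × 60000 / 69 = 240000 / 69 ms
3 measures = 3 × 240000 / 69 = 720000 / 69
= 10434.8 ms


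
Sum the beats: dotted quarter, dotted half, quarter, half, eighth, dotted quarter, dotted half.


Solution.
Beat values:
  dotted quarter = 1.5 beats
  dotted half = 3 beats
  quarter = 1 beat
  half = 2 beats
  eighth = 0.5 beats
  dotted quarter = 1.5 beats
  dotted half = 3 beats
Sum = 1.5 + 3 + 1 + 2 + 0.5 + 1.5 + 3
= 12.5 beats


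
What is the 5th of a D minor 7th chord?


Working:
Minor 7th chord = root + minor 3rd + perfect 5th + minor 7th
Seventh chords stack in thirds, so the letter names are D-F-A-C
Root: D
Minor 3rd above D: F
Perfect 5th above D: A
Minor 7th above D: C
The 5th = A


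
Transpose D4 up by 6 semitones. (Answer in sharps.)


D4: chromatic position 2 in octave 4 → absolute = 4×12 + 2 = 50
Transpose up 6: 50 + 6 = 56
56 = 4×12 + 8 → G# in octave 4
Result = G#4


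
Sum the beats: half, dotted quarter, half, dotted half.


Solution.
Beat values:
  half = 2 beats
  dotted quarter = 1.5 beats
  half = 2 beats
  dotted half = 3 beats
Sum = 2 + 1.5 + 2 + 3
= 8.5 beats


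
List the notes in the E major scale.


Step by step:
Major scale pattern: W-W-H-W-W-W-H (2-2-1-2-2-2-1 semitones)
Starting from E:
  E + 2 semitones → F#
  F# + 2 semitones → G#
  G# + 1 semitone → A
  A + 2 semitones → B
  B + 2 semitones → C#
  C# + 2 semitones → D#
  D# + 1 semitone → E
Scale = E F# G# A B C# D#


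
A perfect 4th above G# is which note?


A 4th spans 4 letter names, so from G we land on C
A perfect 4th = 5 semitones above G#
Spell C at that pitch: C#
= C#


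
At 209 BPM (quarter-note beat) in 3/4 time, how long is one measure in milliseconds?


Reasoning:
Quarter-note beat duration = 60000 / 209 ms
Beats per measure (3/4) = 3
One measure = 3 × 60000 / 209 = 180000 / 209 ms
= 861.2 ms


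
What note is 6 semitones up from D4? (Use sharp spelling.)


D4: chromatic position 2 in octave 4 → absolute = 4×12 + 2 = 50
Transpose up 6: 50 + 6 = 56
56 = 4×12 + 8 → G# in octave 4
Result = G#4


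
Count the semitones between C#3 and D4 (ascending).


Working:
Absolute semitone position = octave×12 + chromatic position
C#3: 3×12 + 1 = 37
D4: 4×12 + 2 = 50
Difference = 50 - 37 = 13
= 13 semitones


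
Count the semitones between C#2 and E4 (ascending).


Reasoning:
Absolute semitone position = octave×12 + chromatic position
C#2: 2×12 + 1 = 25
E4: 4×12 + 4 = 52
Difference = 52 - 25 = 27
= 27 semitones


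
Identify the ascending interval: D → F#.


Working:
Letter names: D → F spans 3 letter names → a 3rd
Semitones: D → F# = 4 half-steps
A 3rd of 4 semitones is a major 3rd
= major 3rd


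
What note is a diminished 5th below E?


Solution.
A 5th spans 5 letter names, so from E we land on A
A diminished 5th = 6 semitones below E
Spell A at that pitch: A#
= A#


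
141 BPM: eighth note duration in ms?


Let's work it out.
One quarter-note beat = 60000 / BPM = 60000 / 141 ms
Eighth note = 1/2 × quarter note
Duration = 1/2 × 60000 / 141 = 30000 / 141
= 212.8 ms


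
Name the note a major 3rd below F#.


Working:
A 3rd spans 3 letter names, so from F we land on D
A major 3rd = 4 semitones below F#
Spell D at that pitch: D
= D


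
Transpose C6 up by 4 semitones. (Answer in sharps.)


Working:
C6: chromatic position 0 in octave 6 → absolute = 6×12 + 0 = 72
Transpose up 4: 72 + 4 = 76
76 = 6×12 + 4 → E in octave 6
Result = E6


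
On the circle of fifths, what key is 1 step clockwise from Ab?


Solution.
Each clockwise step on the circle of fifths moves up a perfect 5th
From Ab: Ab → Eb
= Eb


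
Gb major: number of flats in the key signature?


Reasoning:
Flat major keys: C(0), F(1), Bb(2), Eb(3), Ab(4), Db(5), Gb(6), Cb(7)
Gb major has 6 flats
Order of flats: Bb Eb Ab Db Gb Cb Fb → first 6: Bb, Eb, Ab, Db, Gb, Cb
= 6 flats


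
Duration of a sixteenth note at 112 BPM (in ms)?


Step by step:
One quarter-note beat = 60000 / BPM = 60000 / 112 ms
Sixteenth note = 1/4 × quarter note
Duration = 1/4 × 60000 / 112 = 15000 / 112
= 133.9 ms


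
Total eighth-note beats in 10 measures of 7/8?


Time signature 7/8: the bottom number 8 means the eighth note gets one count
The top number 7 means 7 eighth-note beats per measure
Total = 7 × 10 measures
= 70 eighth-note beats


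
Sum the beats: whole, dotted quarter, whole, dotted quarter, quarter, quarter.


Reasoning:
Beat values:
  whole = 4 beats
  dotted quarter = 1.5 beats
  whole = 4 beats
  dotted quarter = 1.5 beats
  quarter = 1 beat
  quarter = 1 beat
Sum = 4 + 1.5 + 4 + 1.5 + 1 + 1
= 13 beats


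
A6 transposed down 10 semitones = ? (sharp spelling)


Let's work it out.
A6: chromatic position 9 in octave 6 → absolute = 6×12 + 9 = 81
Transpose down 10: 81 - 10 = 71
71 = 5×12 + 11 → B in octave 5
Result = B5


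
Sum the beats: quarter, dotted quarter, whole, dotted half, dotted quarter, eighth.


Let's work it out.
Beat values:
  quarter = 1 beat
  dotted quarter = 1.5 beats
  whole = 4 beats
  dotted half = 3 beats
  dotted quarter = 1.5 beats
  eighth = 0.5 beats
Sum = 1 + 1.5 + 4 + 3 + 1.5 + 0.5
= 11.5 beats


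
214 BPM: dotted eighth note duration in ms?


Step by step:
One quarter-note beat = 60000 / BPM = 60000 / 214 ms
Dotted eighth note = 3/4 × quarter note
Duration = 3/4 × 60000 / 214 = 45000 / 214
= 210.3 ms


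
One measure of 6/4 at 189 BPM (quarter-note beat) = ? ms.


Let's work it out.
Quarter-note beat duration = 60000 / 189 ms
Beats per measure (6/4) = 6
One measure = 6 × 60000 / 189 = 360000 / 189 ms
= 1904.8 ms


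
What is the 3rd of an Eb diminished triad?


Reasoning:
Diminished triad = root + minor 3rd (3 semitones) + diminished 5th (6 semitones)
A triad on Eb stacks thirds, so the chord tones use letter names E-G-B
Root: Eb
Minor 3rd above Eb: Gb
Diminished 5th above Eb: Bbb
The 3rd = Gb


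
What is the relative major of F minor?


Let's work it out.
The relative major shares the key signature and is a minor 3rd above the minor tonic
A minor 3rd above F is Ab
→ relative major of F minor is Ab major
= Ab major


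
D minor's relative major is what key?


Working:
The relative major shares the key signature and is a minor 3rd above the minor tonic
A minor 3rd above D is F
→ relative major of D minor is F major
= F major


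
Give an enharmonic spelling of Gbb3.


Step by step:
Enharmonic notes sound the same pitch but are spelled with different letter names
Gbb and F name the same pitch class
= F3


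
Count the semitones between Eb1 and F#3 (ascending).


Step by step:
Absolute semitone position = octave×12 + chromatic position
Eb1: 1×12 + 3 = 15
F#3: 3×12 + 6 = 42
Difference = 42 - 15 = 27
= 27 semitones


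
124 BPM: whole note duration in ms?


Let's work it out.
One quarter-note beat = 60000 / BPM = 60000 / 124 ms
Whole note = 4 × quarter note
Duration = 4 × 60000 / 124 = 240000 / 124
= 1935.5 ms


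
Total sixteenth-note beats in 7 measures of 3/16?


Step by step:
Time signature 3/16: the bottom number 16 means the sixteenth note gets one count
The top number 3 means 3 sixteenth-note beats per measure
Total = 3 × 7 measures
= 21 sixteenth-note beats


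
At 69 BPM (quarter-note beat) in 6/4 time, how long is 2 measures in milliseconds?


Reasoning:
Quarter-note beat duration = 60000 / 69 ms
Beats per measure (6/4) = 6
One measure = 6 × 60000 / 69 = 360000 / 69 ms
2 measures = 2 × 360000 / 69 = 720000 / 69
= 10434.8 ms


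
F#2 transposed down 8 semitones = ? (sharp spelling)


Let's work it out.
F#2: chromatic position 6 in octave 2 → absolute = 2×12 + 6 = 30
Transpose down 8: 30 - 8 = 22
22 = 1×12 + 10 → A# in octave 1
Result = A#1


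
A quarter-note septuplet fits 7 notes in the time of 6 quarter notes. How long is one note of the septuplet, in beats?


Let's work it out.
Septuplet: 7 notes occupy the space of 6 quarter notes
Space = 6 × 1 = 6 beats
Each septuplet note = 6 / 7 = 6/7 beats
= 6/7 beats


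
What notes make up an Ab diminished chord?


Working:
Diminished triad = root + minor 3rd (3 semitones) + diminished 5th (6 semitones)
A triad on Ab stacks thirds, so the chord tones use letter names A-C-E
Root: Ab
Minor 3rd above Ab: Cb
Diminished 5th above Ab: Ebb
Chord = Ab Cb Ebb


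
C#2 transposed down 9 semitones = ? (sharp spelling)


C#2: chromatic position 1 in octave 2 → absolute = 2×12 + 1 = 25
Transpose down 9: 25 - 9 = 16
16 = 1×12 + 4 → E in octave 1
Result = E1


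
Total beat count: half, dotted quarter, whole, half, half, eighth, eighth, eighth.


Beat values:
  half = 2 beats
  dotted quarter = 1.5 beats
  whole = 4 beats
  half = 2 beats
  half = 2 beats
  eighth = 0.5 beats
  eighth = 0.5 beats
  eighth = 0.5 beats
Sum = 2 + 1.5 + 4 + 2 + 2 + 0.5 + 0.5 + 0.5
= 13 beats


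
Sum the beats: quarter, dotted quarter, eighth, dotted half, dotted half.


Let's work it out.
Beat values:
  quarter = 1 beat
  dotted quarter = 1.5 beats
  eighth = 0.5 beats
  dotted half = 3 beats
  dotted half = 3 beats
Sum = 1 + 1.5 + 0.5 + 3 + 3
= 9 beats


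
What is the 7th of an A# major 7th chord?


Solution.
Major 7th chord = root + major 3rd + perfect 5th + major 7th
Seventh chords stack in thirds, so the letter names are A-C-E-G
Root: A#
Major 3rd above A#: C##
Perfect 5th above A#: E#
Major 7th above A#: G##
The 7th = G##


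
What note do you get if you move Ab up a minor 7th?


Working:
minor 7th: 7 letter names, 10 semitones
Letter: A + 6 → G
Pitch: Ab + 10 semitones, spelled as a G → Gb
= Gb


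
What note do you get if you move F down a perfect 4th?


Solution.
perfect 4th: 4 letter names, 5 semitones
Letter: F - 3 → C
Pitch: F - 5 semitones, spelled as a C → C
= C


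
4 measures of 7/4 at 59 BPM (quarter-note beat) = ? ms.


Solution.
Quarter-note beat duration = 60000 / 59 ms
Beats per measure (7/4) = 7
One measure = 7 × 60000 / 59 = 420000 / 59 ms
4 measures = 4 × 420000 / 59 = 1680000 / 59
= 28474.6 ms


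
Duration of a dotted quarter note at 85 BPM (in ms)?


Step by step:
One quarter-note beat = 60000 / BPM = 60000 / 85 ms
Dotted quarter note = 3/2 × quarter note
Duration = 3/2 × 60000 / 85 = 90000 / 85
= 1058.8 ms


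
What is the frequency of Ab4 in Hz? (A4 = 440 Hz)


Reasoning:
f = 440 × 2^(n/12) where n = semitones from A4
Ab4: -1 semitones from A4
f = 440 × 2^(-1/12)
f = 415.30 Hz


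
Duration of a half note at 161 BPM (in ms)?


Let's work it out.
One quarter-note beat = 60000 / BPM = 60000 / 161 ms
Half note = 2 × quarter note
Duration = 2 × 60000 / 161 = 120000 / 161
= 745.3 ms


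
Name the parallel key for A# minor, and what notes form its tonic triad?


Step by step:
Parallel keys share the same tonic but differ in mode
A# minor → parallel is A# major
Tonic triad of A# major = A# C## E#
= A# major; triad = A# C## E#


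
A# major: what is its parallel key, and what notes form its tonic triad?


Reasoning:
Parallel keys share the same tonic but differ in mode
A# major → parallel is A# minor
Tonic triad of A# minor = A# C# E#
= A# minor; triad = A# C# E#


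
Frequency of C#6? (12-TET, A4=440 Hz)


f = 440 × 2^(n/12) where n = semitones from A4
C#6: 16 semitones from A4
f = 440 × 2^(16/12)
f = 1108.73 Hz


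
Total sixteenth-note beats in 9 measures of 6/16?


Reasoning:
Time signature 6/16: the bottom number 16 means the sixteenth note gets one count
The top number 6 means 6 sixteenth-note beats per measure
Total = 6 × 9 measures
= 54 sixteenth-note beats


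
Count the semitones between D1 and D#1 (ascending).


Reasoning:
Absolute semitone position = octave×12 + chromatic position
D1: 1×12 + 2 = 14
D#1: 1×12 + 3 = 15
Difference = 15 - 14 = 1
= 1 semitone


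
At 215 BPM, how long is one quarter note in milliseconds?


One quarter-note beat = 60000 / BPM = 60000 / 215 ms
Duration = 60000 / 215
= 279.1 ms


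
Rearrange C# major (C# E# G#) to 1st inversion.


Working:
Root position: C# E# G#
1st inversion: move root up an octave
Bass note: E#
Notes (bottom to top) = E# G# C#


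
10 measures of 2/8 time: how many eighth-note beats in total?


Time signature 2/8: the bottom number 8 means the eighth note gets one count
The top number 2 means 2 eighth-note beats per measure
Total = 2 × 10 measures
= 20 eighth-note beats


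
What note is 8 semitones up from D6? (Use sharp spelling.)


Working:
D6: chromatic position 2 in octave 6 → absolute = 6×12 + 2 = 74
Transpose up 8: 74 + 8 = 82
82 = 6×12 + 10 → A# in octave 6
Result = A#6


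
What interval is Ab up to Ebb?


Step by step:
Letter names: A → E spans 5 letter names → a 5th
Semitones: Ab → Ebb = 6 half-steps
A 5th of 6 semitones is a diminished 5th
= diminished 5th


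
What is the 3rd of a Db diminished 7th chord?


Working:
Diminished 7th chord = root + minor 3rd + diminished 5th + diminished 7th
Seventh chords stack in thirds, so the letter names are D-F-A-C
Root: Db
Minor 3rd above Db: Fb
Diminished 5th above Db: Abb
Diminished 7th above Db: Cbb
The 3rd = Fb


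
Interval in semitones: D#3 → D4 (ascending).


Absolute semitone position = octave×12 + chromatic position
D#3: 3×12 + 3 = 39
D4: 4×12 + 2 = 50
Difference = 50 - 39 = 11
= 11 semitones


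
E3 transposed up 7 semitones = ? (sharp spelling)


E3: chromatic position 4 in octave 3 → absolute = 3×12 + 4 = 40
Transpose up 7: 40 + 7 = 47
47 = 3×12 + 11 → B in octave 3
Result = B3


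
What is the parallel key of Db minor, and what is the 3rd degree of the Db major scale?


Working:
Parallel keys share the same tonic but differ in mode
Db minor → parallel is Db major
Db major scale: Db Eb F Gb Ab Bb C
= Db major; 3rd degree = F


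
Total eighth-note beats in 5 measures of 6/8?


Time signature 6/8: the bottom number 8 means the eighth note gets one count
The top number 6 means 6 eighth-note beats per measure
Total = 6 × 5 measures
= 30 eighth-note beats


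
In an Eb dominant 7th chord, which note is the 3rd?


Working:
Dominant 7th chord = root + major 3rd + perfect 5th + minor 7th
Seventh chords stack in thirds, so the letter names are E-G-B-D
Root: Eb
Major 3rd above Eb: G
Perfect 5th above Eb: Bb
Minor 7th above Eb: Db
The 3rd = G


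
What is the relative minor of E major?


Working:
The relative minor shares the major's key signature and starts on its 6th degree
6th degree = a major 6th above the tonic; a major 6th above E is C#
→ relative minor of E major is C# minor
= C# minor


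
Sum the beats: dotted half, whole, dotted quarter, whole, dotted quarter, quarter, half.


Beat values:
  dotted half = 3 beats
  whole = 4 beats
  dotted quarter = 1.5 beats
  whole = 4 beats
  dotted quarter = 1.5 beats
  quarter = 1 beat
  half = 2 beats
Sum = 3 + 4 + 1.5 + 4 + 1.5 + 1 + 2
= 17 beats


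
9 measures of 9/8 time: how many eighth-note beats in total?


Reasoning:
Time signature 9/8: the bottom number 8 means the eighth note gets one count
The top number 9 means 9 eighth-note beats per measure
Total = 9 × 9 measures
= 81 eighth-note beats


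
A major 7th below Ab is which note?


Working:
A 7th spans 7 letter names, so from A we land on B
A major 7th = 11 semitones below Ab
Spell B at that pitch: Bbb
= Bbb


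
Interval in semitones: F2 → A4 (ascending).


Solution.
Absolute semitone position = octave×12 + chromatic position
F2: 2×12 + 5 = 29
A4: 4×12 + 9 = 57
Difference = 57 - 29 = 28
= 28 semitones


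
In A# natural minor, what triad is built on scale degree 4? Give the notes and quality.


A# natural minor scale: A# B# C# D# E# F# G#
Diatonic triad on degree 4 stacks scale notes 4, 6, 1: D# F# A#
D#→F# = 3 semitones; D#→A# = 7 semitones → minor triad
= D# F# A# (minor)


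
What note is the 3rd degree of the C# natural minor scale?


Step by step:
Natural minor scale pattern: W-H-W-W-H-W-W (2-1-2-2-1-2-2 semitones)
Starting from C#:
  C# + 2 semitones → D#
  D# + 1 semitone → E
  E + 2 semitones → F#
  F# + 2 semitones → G#
  G# + 1 semitone → A
  A + 2 semitones → B
  B + 2 semitones → C#
Scale: C# D# E F# G# A B
Degree 3 = E


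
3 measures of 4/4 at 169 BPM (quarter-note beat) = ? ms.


Quarter-note beat duration = 60000 / 169 ms
Beats per measure (4/4) = 4
One measure = 4 × 60000 / 169 = 240000 / 169 ms
3 measures = 3 × 240000 / 169 = 720000 / 169
= 4260.4 ms


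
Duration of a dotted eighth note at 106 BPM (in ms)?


One quarter-note beat = 60000 / BPM = 60000 / 106 ms
Dotted eighth note = 3/4 × quarter note
Duration = 3/4 × 60000 / 106 = 45000 / 106
= 424.5 ms


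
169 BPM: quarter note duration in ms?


Working:
One quarter-note beat = 60000 / BPM = 60000 / 169 ms
Duration = 60000 / 169
= 355.0 ms


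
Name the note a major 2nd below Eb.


Working:
A 2nd spans 2 letter names, so from E we land on D
A major 2nd = 2 semitones below Eb
Spell D at that pitch: Db
= Db


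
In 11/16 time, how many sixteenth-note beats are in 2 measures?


Time signature 11/16: the bottom number 16 means the sixteenth note gets one count
The top number 11 means 11 sixteenth-note beats per measure
Total = 11 × 2 measures
= 22 sixteenth-note beats


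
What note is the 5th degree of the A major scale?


Let's work it out.
Major scale pattern: W-W-H-W-W-W-H (2-2-1-2-2-2-1 semitones)
Starting from A:
  A + 2 semitones → B
  B + 2 semitones → C#
  C# + 1 semitone → D
  D + 2 semitones → E
  E + 2 semitones → F#
  F# + 2 semitones → G#
  G# + 1 semitone → A
Scale: A B C# D E F# G#
Degree 5 = E


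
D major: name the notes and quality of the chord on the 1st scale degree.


Solution.
D major scale: D E F# G A B C#
Diatonic triad on degree 1 stacks scale notes 1, 3, 5: D F# A
D→F# = 4 semitones; D→A = 7 semitones → major triad
= D F# A (major)


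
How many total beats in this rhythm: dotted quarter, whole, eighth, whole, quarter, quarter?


Reasoning:
Beat values:
  dotted quarter = 1.5 beats
  whole = 4 beats
  eighth = 0.5 beats
  whole = 4 beats
  quarter = 1 beat
  quarter = 1 beat
Sum = 1.5 + 4 + 0.5 + 4 + 1 + 1
= 12 beats


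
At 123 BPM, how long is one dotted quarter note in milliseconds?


Let's work it out.
One quarter-note beat = 60000 / BPM = 60000 / 123 ms
Dotted quarter note = 3/2 × quarter note
Duration = 3/2 × 60000 / 123 = 90000 / 123
= 731.7 ms


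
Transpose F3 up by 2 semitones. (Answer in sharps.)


F3: chromatic position 5 in octave 3 → absolute = 3×12 + 5 = 41
Transpose up 2: 41 + 2 = 43
43 = 3×12 + 7 → G in octave 3
Result = G3


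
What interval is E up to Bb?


Letter names: E → B spans 5 letter names → a 5th
Semitones: E → Bb = 6 half-steps
A 5th of 6 semitones is a diminished 5th
= diminished 5th


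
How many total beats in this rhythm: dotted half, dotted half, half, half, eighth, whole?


Let's work it out.
Beat values:
  dotted half = 3 beats
  dotted half = 3 beats
  half = 2 beats
  half = 2 beats
  eighth = 0.5 beats
  whole = 4 beats
Sum = 3 + 3 + 2 + 2 + 0.5 + 4
= 14.5 beats


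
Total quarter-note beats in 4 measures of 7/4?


Reasoning:
Time signature 7/4: the bottom number 4 means the quarter note gets one count
The top number 7 means 7 quarter-note beats per measure
Total = 7 × 4 measures
= 28 quarter-note beats


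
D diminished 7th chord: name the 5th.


Diminished 7th chord = root + minor 3rd + diminished 5th + diminished 7th
Seventh chords stack in thirds, so the letter names are D-F-A-C
Root: D
Minor 3rd above D: F
Diminished 5th above D: Ab
Diminished 7th above D: Cb
The 5th = Ab


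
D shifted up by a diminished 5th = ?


diminished 5th: 5 letter names, 6 semitones
Letter: D + 4 → A
Pitch: D + 6 semitones, spelled as an A → Ab
= Ab


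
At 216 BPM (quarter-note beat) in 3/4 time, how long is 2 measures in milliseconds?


Solution.
Quarter-note beat duration = 60000 / 216 ms
Beats per measure (3/4) = 3
One measure = 3 × 60000 / 216 = 180000 / 216 ms
2 measures = 2 × 180000 / 216 = 360000 / 216
= 1666.7 ms


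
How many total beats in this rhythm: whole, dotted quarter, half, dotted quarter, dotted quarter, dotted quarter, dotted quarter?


Beat values:
  whole = 4 beats
  dotted quarter = 1.5 beats
  half = 2 beats
  dotted quarter = 1.5 beats
  dotted quarter = 1.5 beats
  dotted quarter = 1.5 beats
  dotted quarter = 1.5 beats
Sum = 4 + 1.5 + 2 + 1.5 + 1.5 + 1.5 + 1.5
= 13.5 beats


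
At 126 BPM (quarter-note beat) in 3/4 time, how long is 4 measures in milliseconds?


Quarter-note beat duration = 60000 / 126 ms
Beats per measure (3/4) = 3
One measure = 3 × 60000 / 126 = 180000 / 126 ms
4 measures = 4 × 180000 / 126 = 720000 / 126
= 5714.3 ms


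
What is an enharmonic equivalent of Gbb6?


Enharmonic notes sound the same pitch but are spelled with different letter names
Gbb and F name the same pitch class
= F6


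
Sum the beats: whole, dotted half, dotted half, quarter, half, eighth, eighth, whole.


Working:
Beat values:
  whole = 4 beats
  dotted half = 3 beats
  dotted half = 3 beats
  quarter = 1 beat
  half = 2 beats
  eighth = 0.5 beats
  eighth = 0.5 beats
  whole = 4 beats
Sum = 4 + 3 + 3 + 1 + 2 + 0.5 + 0.5 + 4
= 18 beats


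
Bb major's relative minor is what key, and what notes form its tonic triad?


The relative minor shares the major's key signature and starts on its 6th degree
6th degree = a major 6th above the tonic; a major 6th above Bb is G
→ relative minor of Bb major is G minor
Tonic triad of G minor = root + minor 3rd + perfect 5th = G Bb D
= G minor; triad = G Bb D


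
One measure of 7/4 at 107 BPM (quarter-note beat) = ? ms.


Quarter-note beat duration = 60000 / 107 ms
Beats per measure (7/4) = 7
One measure = 7 × 60000 / 107 = 420000 / 107 ms
= 3925.2 ms


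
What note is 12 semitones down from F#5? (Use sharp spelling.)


F#5: chromatic position 6 in octave 5 → absolute = 5×12 + 6 = 66
Transpose down 12: 66 - 12 = 54
54 = 4×12 + 6 → F# in octave 4
Result = F#4


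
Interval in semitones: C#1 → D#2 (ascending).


Solution.
Absolute semitone position = octave×12 + chromatic position
C#1: 1×12 + 1 = 13
D#2: 2×12 + 3 = 27
Difference = 27 - 13 = 14
= 14 semitones


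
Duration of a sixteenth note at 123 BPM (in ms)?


Working:
One quarter-note beat = 60000 / BPM = 60000 / 123 ms
Sixteenth note = 1/4 × quarter note
Duration = 1/4 × 60000 / 123 = 15000 / 123
= 122.0 ms


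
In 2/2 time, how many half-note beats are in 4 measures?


Let's work it out.
Time signature 2/2: the bottom number 2 means the half note gets one count
The top number 2 means 2 half-note beats per measure
Total = 2 × 4 measures
= 8 half-note beats


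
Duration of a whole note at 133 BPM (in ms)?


One quarter-note beat = 60000 / BPM = 60000 / 133 ms
Whole note = 4 × quarter note
Duration = 4 × 60000 / 133 = 240000 / 133
= 1804.5 ms


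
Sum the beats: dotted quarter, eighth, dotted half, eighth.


Beat values:
  dotted quarter = 1.5 beats
  eighth = 0.5 beats
  dotted half = 3 beats
  eighth = 0.5 beats
Sum = 1.5 + 0.5 + 3 + 0.5
= 5.5 beats


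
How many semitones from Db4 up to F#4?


Working:
Absolute semitone position = octave×12 + chromatic position
Db4: 4×12 + 1 = 49
F#4: 4×12 + 6 = 54
Difference = 54 - 49 = 5
= 5 semitones


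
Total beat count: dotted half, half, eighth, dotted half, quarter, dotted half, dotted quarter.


Beat values:
  dotted half = 3 beats
  half = 2 beats
  eighth = 0.5 beats
  dotted half = 3 beats
  quarter = 1 beat
  dotted half = 3 beats
  dotted quarter = 1.5 beats
Sum = 3 + 2 + 0.5 + 3 + 1 + 3 + 1.5
= 14 beats


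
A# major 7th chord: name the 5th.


Major 7th chord = root + major 3rd + perfect 5th + major 7th
Seventh chords stack in thirds, so the letter names are A-C-E-G
Root: A#
Major 3rd above A#: C##
Perfect 5th above A#: E#
Major 7th above A#: G##
The 5th = E#


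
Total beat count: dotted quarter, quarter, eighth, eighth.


Solution.
Beat values:
  dotted quarter = 1.5 beats
  quarter = 1 beat
  eighth = 0.5 beats
  eighth = 0.5 beats
Sum = 1.5 + 1 + 0.5 + 0.5
= 3.5 beats


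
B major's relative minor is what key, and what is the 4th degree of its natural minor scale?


Let's work it out.
The relative minor shares the major's key signature and starts on its 6th degree
6th degree = a major 6th above the tonic; a major 6th above B is G#
→ relative minor of B major is G# minor
G# natural minor scale: G# A# B C# D# E F#
= G# minor; 4th degree = C#


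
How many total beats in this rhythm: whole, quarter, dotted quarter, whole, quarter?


Beat values:
  whole = 4 beats
  quarter = 1 beat
  dotted quarter = 1.5 beats
  whole = 4 beats
  quarter = 1 beat
Sum = 4 + 1 + 1.5 + 4 + 1
= 11.5 beats


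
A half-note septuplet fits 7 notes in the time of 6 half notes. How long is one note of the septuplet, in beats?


Septuplet: 7 notes occupy the space of 6 half notes
Space = 6 × 2 = 12 beats
Each septuplet note = 12 / 7 = 12/7 beats
= 12/7 beats


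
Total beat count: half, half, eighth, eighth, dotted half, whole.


Beat values:
  half = 2 beats
  half = 2 beats
  eighth = 0.5 beats
  eighth = 0.5 beats
  dotted half = 3 beats
  whole = 4 beats
Sum = 2 + 2 + 0.5 + 0.5 + 3 + 4
= 12 beats


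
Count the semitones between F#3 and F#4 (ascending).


Absolute semitone position = octave×12 + chromatic position
F#3: 3×12 + 6 = 42
F#4: 4×12 + 6 = 54
Difference = 54 - 42 = 12
= 12 semitones


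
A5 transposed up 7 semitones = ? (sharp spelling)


A5: chromatic position 9 in octave 5 → absolute = 5×12 + 9 = 69
Transpose up 7: 69 + 7 = 76
76 = 6×12 + 4 → E in octave 6
Result = E6


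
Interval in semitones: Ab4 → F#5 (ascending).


Reasoning:
Absolute semitone position = octave×12 + chromatic position
Ab4: 4×12 + 8 = 56
F#5: 5×12 + 6 = 66
Difference = 66 - 56 = 10
= 10 semitones


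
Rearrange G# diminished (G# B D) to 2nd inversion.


Root position: G# B D
2nd inversion: move root and 3rd up an octave
Bass note: D
Notes (bottom to top) = D G# B


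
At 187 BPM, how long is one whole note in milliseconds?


Step by step:
One quarter-note beat = 60000 / BPM = 60000 / 187 ms
Whole note = 4 × quarter note
Duration = 4 × 60000 / 187 = 240000 / 187
= 1283.4 ms


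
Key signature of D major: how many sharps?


Reasoning:
Sharp major keys follow the circle of fifths: C(0), G(1), D(2), A(3), E(4), B(5), F#(6), C#(7)
D major has 2 sharps
Order of sharps: F# C# G# D# A# E# B# → first 2: F#, C#
= 2 sharps


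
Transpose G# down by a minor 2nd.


Reasoning:
minor 2nd: 2 letter names, 1 semitones
Letter: G - 1 → F
Pitch: G# - 1 semitones, spelled as an F → F##
= F##


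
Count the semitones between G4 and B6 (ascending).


Absolute semitone position = octave×12 + chromatic position
G4: 4×12 + 7 = 55
B6: 6×12 + 11 = 83
Difference = 83 - 55 = 28
= 28 semitones


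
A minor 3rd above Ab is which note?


Reasoning:
A 3rd spans 3 letter names, so from A we land on C
A minor 3rd = 3 semitones above Ab
Spell C at that pitch: Cb
= Cb


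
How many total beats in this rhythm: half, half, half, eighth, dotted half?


Reasoning:
Beat values:
  half = 2 beats
  half = 2 beats
  half = 2 beats
  eighth = 0.5 beats
  dotted half = 3 beats
Sum = 2 + 2 + 2 + 0.5 + 3
= 9.5 beats


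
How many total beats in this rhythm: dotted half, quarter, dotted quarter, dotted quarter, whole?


Solution.
Beat values:
  dotted half = 3 beats
  quarter = 1 beat
  dotted quarter = 1.5 beats
  dotted quarter = 1.5 beats
  whole = 4 beats
Sum = 3 + 1 + 1.5 + 1.5 + 4
= 11 beats


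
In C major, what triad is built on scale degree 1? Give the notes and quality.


C major scale: C D E F G A B
Diatonic triad on degree 1 stacks scale notes 1, 3, 5: C E G
C→E = 4 semitones; C→G = 7 semitones → major triad
= C E G (major)


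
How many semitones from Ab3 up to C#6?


Step by step:
Absolute semitone position = octave×12 + chromatic position
Ab3: 3×12 + 8 = 44
C#6: 6×12 + 1 = 73
Difference = 73 - 44 = 29
= 29 semitones


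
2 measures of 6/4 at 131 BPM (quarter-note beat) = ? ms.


Step by step:
Quarter-note beat duration = 60000 / 131 ms
Beats per measure (6/4) = 6
One measure = 6 × 60000 / 131 = 360000 / 131 ms
2 measures = 2 × 360000 / 131 = 720000 / 131
= 5496.2 ms


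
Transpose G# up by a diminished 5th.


Reasoning:
diminished 5th: 5 letter names, 6 semitones
Letter: G + 4 → D
Pitch: G# + 6 semitones, spelled as a D → D
= D


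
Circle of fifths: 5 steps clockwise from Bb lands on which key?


Let's work it out.
Each clockwise step on the circle of fifths moves up a perfect 5th
From Bb: Bb → F → C → G → D → A
= A


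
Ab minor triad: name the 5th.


Solution.
Minor triad = root + minor 3rd (3 semitones) + perfect 5th (7 semitones)
A triad on Ab stacks thirds, so the chord tones use letter names A-C-E
Root: Ab
Minor 3rd above Ab: Cb
Perfect 5th above Ab: Eb
The 5th = Eb


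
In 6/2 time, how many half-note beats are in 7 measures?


Reasoning:
Time signature 6/2: the bottom number 2 means the half note gets one count
The top number 6 means 6 half-note beats per measure
Total = 6 × 7 measures
= 42 half-note beats


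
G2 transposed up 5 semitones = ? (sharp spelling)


Reasoning:
G2: chromatic position 7 in octave 2 → absolute = 2×12 + 7 = 31
Transpose up 5: 31 + 5 = 36
36 = 3×12 + 0 → C in octave 3
Result = C3


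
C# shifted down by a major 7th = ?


Working:
major 7th: 7 letter names, 11 semitones
Letter: C - 6 → D
Pitch: C# - 11 semitones, spelled as a D → D
= D


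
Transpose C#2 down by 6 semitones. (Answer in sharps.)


Let's work it out.
C#2: chromatic position 1 in octave 2 → absolute = 2×12 + 1 = 25
Transpose down 6: 25 - 6 = 19
19 = 1×12 + 7 → G in octave 1
Result = G1


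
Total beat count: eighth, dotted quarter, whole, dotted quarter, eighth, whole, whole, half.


Beat values:
  eighth = 0.5 beats
  dotted quarter = 1.5 beats
  whole = 4 beats
  dotted quarter = 1.5 beats
  eighth = 0.5 beats
  whole = 4 beats
  whole = 4 beats
  half = 2 beats
Sum = 0.5 + 1.5 + 4 + 1.5 + 0.5 + 4 + 4 + 2
= 18 beats


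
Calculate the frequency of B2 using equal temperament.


Reasoning:
f = 440 × 2^(n/12) where n = semitones from A4
B2: -22 semitones from A4
f = 440 × 2^(-22/12)
f = 123.47 Hz


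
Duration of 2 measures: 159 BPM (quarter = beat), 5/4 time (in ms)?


Quarter-note beat duration = 60000 / 159 ms
Beats per measure (5/4) = 5
One measure = 5 × 60000 / 159 = 300000 / 159 ms
2 measures = 2 × 300000 / 159 = 600000 / 159
= 3773.6 ms


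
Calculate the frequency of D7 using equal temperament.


f = 440 × 2^(n/12) where n = semitones from A4
D7: 29 semitones from A4
f = 440 × 2^(29/12)
f = 2349.32 Hz


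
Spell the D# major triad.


Solution.
Major triad = root + major 3rd (4 semitones) + perfect 5th (7 semitones)
A triad on D# stacks thirds, so the chord tones use letter names D-F-A
Root: D#
Major 3rd above D#: F##
Perfect 5th above D#: A#
Chord = D# F## A#


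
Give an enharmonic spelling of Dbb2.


Working:
Enharmonic notes sound the same pitch but are spelled with different letter names
Dbb and C name the same pitch class
= C2


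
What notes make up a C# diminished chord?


Step by step:
Diminished triad = root + minor 3rd (3 semitones) + diminished 5th (6 semitones)
A triad on C# stacks thirds, so the chord tones use letter names C-E-G
Root: C#
Minor 3rd above C#: E
Diminished 5th above C#: G
Chord = C# E G


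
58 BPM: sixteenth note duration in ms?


Let's work it out.
One quarter-note beat = 60000 / BPM = 60000 / 58 ms
Sixteenth note = 1/4 × quarter note
Duration = 1/4 × 60000 / 58 = 15000 / 58
= 258.6 ms


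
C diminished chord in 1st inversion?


Solution.
Root position: C Eb Gb
1st inversion: move root up an octave
Bass note: Eb
Notes (bottom to top) = Eb Gb C


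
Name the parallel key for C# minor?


Parallel keys share the same tonic but differ in mode
C# minor → parallel is C# major
= C# major


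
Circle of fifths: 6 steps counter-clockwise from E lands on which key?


Each counter-clockwise step moves down a perfect 5th (= up a perfect 4th)
From E: E → A → D → G → C → F → Bb
= Bb


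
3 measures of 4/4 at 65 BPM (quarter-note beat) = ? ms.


Reasoning:
Quarter-note beat duration = 60000 / 65 ms
Beats per measure (4/4) = 4
One measure = 4 × 60000 / 65 = 240000 / 65 ms
3 measures = 3 × 240000 / 65 = 720000 / 65
= 11076.9 ms


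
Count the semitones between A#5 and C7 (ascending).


Reasoning:
Absolute semitone position = octave×12 + chromatic position
A#5: 5×12 + 10 = 70
C7: 7×12 + 0 = 84
Difference = 84 - 70 = 14
= 14 semitones


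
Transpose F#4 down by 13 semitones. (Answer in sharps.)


Let's work it out.
F#4: chromatic position 6 in octave 4 → absolute = 4×12 + 6 = 54
Transpose down 13: 54 - 13 = 41
41 = 3×12 + 5 → F in octave 3
Result = F3


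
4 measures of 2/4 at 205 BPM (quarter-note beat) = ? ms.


Let's work it out.
Quarter-note beat duration = 60000 / 205 ms
Beats per measure (2/4) = 2
One measure = 2 × 60000 / 205 = 120000 / 205 ms
4 measures = 4 × 120000 / 205 = 480000 / 205
= 2341.5 ms


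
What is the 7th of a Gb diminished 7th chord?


Diminished 7th chord = root + minor 3rd + diminished 5th + diminished 7th
Seventh chords stack in thirds, so the letter names are G-B-D-F
Root: Gb
Minor 3rd above Gb: Bbb
Diminished 5th above Gb: Dbb
Diminished 7th above Gb: Fbb
The 7th = Fbb


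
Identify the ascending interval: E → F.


Let's work it out.
Letter names: E → F spans 2 letter names → a 2nd
Semitones: E → F = 1 half-step
A 2nd of 1 semitone is a minor 2nd
= minor 2nd


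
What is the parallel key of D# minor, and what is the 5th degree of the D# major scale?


Step by step:
Parallel keys share the same tonic but differ in mode
D# minor → parallel is D# major
D# major scale: D# E# F## G# A# B# C##
= D# major; 5th degree = A#


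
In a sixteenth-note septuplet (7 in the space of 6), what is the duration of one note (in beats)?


Let's work it out.
Septuplet: 7 notes occupy the space of 6 sixteenth notes
Space = 6 × 1/4 = 3/2 beats
Each septuplet note = 3/2 / 7 = 3/14 beats
= 3/14 beats


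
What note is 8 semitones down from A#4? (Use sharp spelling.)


Reasoning:
A#4: chromatic position 10 in octave 4 → absolute = 4×12 + 10 = 58
Transpose down 8: 58 - 8 = 50
50 = 4×12 + 2 → D in octave 4
Result = D4


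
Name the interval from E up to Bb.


Working:
Letter names: E → B spans 5 letter names → a 5th
Semitones: E → Bb = 6 half-steps
A 5th of 6 semitones is a diminished 5th
= diminished 5th


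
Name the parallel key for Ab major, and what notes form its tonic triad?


Solution.
Parallel keys share the same tonic but differ in mode
Ab major → parallel is Ab minor
Tonic triad of Ab minor = Ab Cb Eb
= Ab minor; triad = Ab Cb Eb


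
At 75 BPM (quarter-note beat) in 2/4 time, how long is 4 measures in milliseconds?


Step by step:
Quarter-note beat duration = 60000 / 75 ms
Beats per measure (2/4) = 2
One measure = 2 × 60000 / 75 = 120000 / 75 ms
4 measures = 4 × 120000 / 75 = 480000 / 75
= 6400.0 ms


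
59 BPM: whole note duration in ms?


One quarter-note beat = 60000 / BPM = 60000 / 59 ms
Whole note = 4 × quarter note
Duration = 4 × 60000 / 59 = 240000 / 59
= 4067.8 ms


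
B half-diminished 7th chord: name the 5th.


Half-diminished 7th chord = root + minor 3rd + diminished 5th + minor 7th
Seventh chords stack in thirds, so the letter names are B-D-F-A
Root: B
Minor 3rd above B: D
Diminished 5th above B: F
Minor 7th above B: A
The 5th = F


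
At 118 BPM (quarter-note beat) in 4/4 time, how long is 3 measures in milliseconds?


Reasoning:
Quarter-note beat duration = 60000 / 118 ms
Beats per measure (4/4) = 4
One measure = 4 × 60000 / 118 = 240000 / 118 ms
3 measures = 3 × 240000 / 118 = 720000 / 118
= 6101.7 ms


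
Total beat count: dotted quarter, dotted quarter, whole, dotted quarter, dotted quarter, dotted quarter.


Step by step:
Beat values:
  dotted quarter = 1.5 beats
  dotted quarter = 1.5 beats
  whole = 4 beats
  dotted quarter = 1.5 beats
  dotted quarter = 1.5 beats
  dotted quarter = 1.5 beats
Sum = 1.5 + 1.5 + 4 + 1.5 + 1.5 + 1.5
= 11.5 beats


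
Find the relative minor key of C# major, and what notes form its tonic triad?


Solution.
The relative minor shares the major's key signature and starts on its 6th degree
6th degree = a major 6th above the tonic; a major 6th above C# is A#
→ relative minor of C# major is A# minor
Tonic triad of A# minor = root + minor 3rd + perfect 5th = A# C# E#
= A# minor; triad = A# C# E#


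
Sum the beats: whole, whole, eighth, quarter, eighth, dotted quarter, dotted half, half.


Step by step:
Beat values:
  whole = 4 beats
  whole = 4 beats
  eighth = 0.5 beats
  quarter = 1 beat
  eighth = 0.5 beats
  dotted quarter = 1.5 beats
  dotted half = 3 beats
  half = 2 beats
Sum = 4 + 4 + 0.5 + 1 + 0.5 + 1.5 + 3 + 2
= 16.5 beats
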